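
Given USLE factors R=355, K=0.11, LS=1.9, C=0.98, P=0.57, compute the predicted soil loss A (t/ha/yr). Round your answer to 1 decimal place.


Step 1: A = R * K * LS * C * P
Step 2: R * K = 355 * 0.11 = 39.05
Step 3: (R*K) * LS = 39.05 * 1.9 = 74.195
Step 4: * C * P = 74.195 * 0.98 * 0.57 = 41.4
Step 5: A = 41.4 t/(ha*yr)

41.4


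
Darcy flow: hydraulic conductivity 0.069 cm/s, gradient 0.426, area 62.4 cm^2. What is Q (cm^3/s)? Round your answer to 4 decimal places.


Step 1: Apply Darcy's law: Q = K * i * A
Step 2: Q = 0.069 * 0.426 * 62.4
Step 3: Q = 1.8342 cm^3/s

1.8342


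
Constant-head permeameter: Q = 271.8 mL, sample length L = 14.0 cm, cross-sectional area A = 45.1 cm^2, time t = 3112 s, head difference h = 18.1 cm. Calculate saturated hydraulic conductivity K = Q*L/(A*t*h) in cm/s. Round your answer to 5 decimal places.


Step 1: K = Q * L / (A * t * h)
Step 2: Numerator = 271.8 * 14.0 = 3805.2
Step 3: Denominator = 45.1 * 3112 * 18.1 = 2540356.72
Step 4: K = 3805.2 / 2540356.72 = 0.0015 cm/s

0.0015


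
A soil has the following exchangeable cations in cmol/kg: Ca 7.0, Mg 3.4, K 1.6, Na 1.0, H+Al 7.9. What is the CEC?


Step 1: CEC = Ca + Mg + K + Na + (H+Al)
Step 2: CEC = 7.0 + 3.4 + 1.6 + 1.0 + 7.9
Step 3: CEC = 20.9 cmol/kg

20.9


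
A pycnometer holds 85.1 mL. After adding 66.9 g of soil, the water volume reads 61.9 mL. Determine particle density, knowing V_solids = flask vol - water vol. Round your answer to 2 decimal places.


Step 1: Volume of solids = flask volume - water volume with soil
Step 2: V_solids = 85.1 - 61.9 = 23.2 mL
Step 3: Particle density = mass / V_solids = 66.9 / 23.2 = 2.88 g/cm^3

2.88


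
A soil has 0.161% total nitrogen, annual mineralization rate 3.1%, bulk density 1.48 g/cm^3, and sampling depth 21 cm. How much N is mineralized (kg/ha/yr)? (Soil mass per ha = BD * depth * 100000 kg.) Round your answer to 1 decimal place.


Step 1: Soil mass per ha = BD * depth * 100000 = 1.48 * 21 * 100000 = 3108000 kg
Step 2: Total N pool = soil mass * N%/100 = 3108000 * 0.161/100 = 5003.88 kg/ha
Step 3: N mineralized = N pool * rate%/100 = 5003.88 * 3.1/100 = 155.1 kg/ha/yr

155.1


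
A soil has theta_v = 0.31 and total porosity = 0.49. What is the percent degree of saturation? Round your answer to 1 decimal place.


Step 1: S = 100 * theta_v / n
Step 2: S = 100 * 0.31 / 0.49
Step 3: S = 63.3%

63.3


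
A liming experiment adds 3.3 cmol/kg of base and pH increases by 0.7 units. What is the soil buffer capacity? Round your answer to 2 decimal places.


Step 1: BC = change in base / change in pH
Step 2: BC = 3.3 / 0.7
Step 3: BC = 4.71 cmol/(kg*pH unit)

4.71


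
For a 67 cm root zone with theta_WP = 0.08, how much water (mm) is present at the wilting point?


Step 1: Water (mm) = theta_WP * depth * 10
Step 2: Water = 0.08 * 67 * 10
Step 3: Water = 53.6 mm

53.6


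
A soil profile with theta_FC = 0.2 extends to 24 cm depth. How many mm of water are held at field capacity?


Step 1: Water (mm) = theta_FC * depth (cm) * 10
Step 2: Water = 0.2 * 24 * 10
Step 3: Water = 48.0 mm

48.0


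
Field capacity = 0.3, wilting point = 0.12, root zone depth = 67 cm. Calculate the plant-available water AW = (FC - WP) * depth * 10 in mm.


Step 1: Available water = (FC - WP) * depth * 10
Step 2: AW = (0.3 - 0.12) * 67 * 10
Step 3: AW = 0.18 * 67 * 10
Step 4: AW = 120.6 mm

120.6


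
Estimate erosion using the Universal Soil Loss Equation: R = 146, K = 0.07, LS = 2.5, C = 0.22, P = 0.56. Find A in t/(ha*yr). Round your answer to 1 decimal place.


Step 1: A = R * K * LS * C * P
Step 2: R * K = 146 * 0.07 = 10.22
Step 3: (R*K) * LS = 10.22 * 2.5 = 25.55
Step 4: * C * P = 25.55 * 0.22 * 0.56 = 3.1
Step 5: A = 3.1 t/(ha*yr)

3.1


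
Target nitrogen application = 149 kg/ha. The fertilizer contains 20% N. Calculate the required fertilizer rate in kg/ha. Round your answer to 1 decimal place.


Step 1: Fertilizer rate = target N / (N content / 100)
Step 2: Rate = 149 / (20 / 100)
Step 3: Rate = 149 / 0.2
Step 4: Rate = 745.0 kg/ha

745.0


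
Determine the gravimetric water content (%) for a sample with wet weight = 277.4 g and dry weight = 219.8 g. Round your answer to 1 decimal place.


Step 1: Water mass = wet - dry = 277.4 - 219.8 = 57.6 g
Step 2: w = 100 * water mass / dry mass
Step 3: w = 100 * 57.6 / 219.8 = 26.2%

26.2


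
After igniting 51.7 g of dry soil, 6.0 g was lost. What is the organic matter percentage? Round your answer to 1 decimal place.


Step 1: OM% = 100 * LOI / sample mass
Step 2: OM = 100 * 6.0 / 51.7
Step 3: OM = 11.6%

11.6


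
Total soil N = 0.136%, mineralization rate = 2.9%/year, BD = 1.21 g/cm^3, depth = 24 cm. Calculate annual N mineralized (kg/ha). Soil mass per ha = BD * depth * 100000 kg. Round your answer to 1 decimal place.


Step 1: Soil mass per ha = BD * depth * 100000 = 1.21 * 24 * 100000 = 2904000 kg
Step 2: Total N pool = soil mass * N%/100 = 2904000 * 0.136/100 = 3949.44 kg/ha
Step 3: N mineralized = N pool * rate%/100 = 3949.44 * 2.9/100 = 114.5 kg/ha/yr

114.5


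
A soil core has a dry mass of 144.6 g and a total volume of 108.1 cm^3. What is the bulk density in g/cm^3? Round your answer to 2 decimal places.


Step 1: Identify the formula: BD = dry mass / volume
Step 2: Substitute values: BD = 144.6 / 108.1
Step 3: BD = 1.34 g/cm^3

1.34


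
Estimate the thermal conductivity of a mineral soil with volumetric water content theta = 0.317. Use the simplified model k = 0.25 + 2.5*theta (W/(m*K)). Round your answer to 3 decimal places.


Step 1: k = 0.25 + 2.5 * theta
Step 2: k = 0.25 + 2.5 * 0.317
Step 3: k = 0.25 + 0.793
Step 4: k = 1.043 W/(m*K)

1.043


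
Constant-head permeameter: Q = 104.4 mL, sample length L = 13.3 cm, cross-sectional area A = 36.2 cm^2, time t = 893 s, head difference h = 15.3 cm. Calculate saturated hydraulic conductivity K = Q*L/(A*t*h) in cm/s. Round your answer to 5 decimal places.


Step 1: K = Q * L / (A * t * h)
Step 2: Numerator = 104.4 * 13.3 = 1388.52
Step 3: Denominator = 36.2 * 893 * 15.3 = 494596.98
Step 4: K = 1388.52 / 494596.98 = 0.00281 cm/s

0.00281


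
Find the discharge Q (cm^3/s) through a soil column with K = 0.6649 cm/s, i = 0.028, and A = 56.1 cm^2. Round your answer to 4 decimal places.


Step 1: Apply Darcy's law: Q = K * i * A
Step 2: Q = 0.6649 * 0.028 * 56.1
Step 3: Q = 1.0444 cm^3/s

1.0444


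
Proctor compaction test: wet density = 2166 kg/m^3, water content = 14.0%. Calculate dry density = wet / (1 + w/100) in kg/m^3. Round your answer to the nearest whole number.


Step 1: Dry density = wet density / (1 + w/100)
Step 2: Dry density = 2166 / (1 + 14.0/100)
Step 3: Dry density = 2166 / 1.14
Step 4: Dry density = 1900 kg/m^3

1900


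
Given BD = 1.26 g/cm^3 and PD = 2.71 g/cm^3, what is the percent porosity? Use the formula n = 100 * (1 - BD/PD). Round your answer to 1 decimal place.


Step 1: Formula: n = 100 * (1 - BD / PD)
Step 2: n = 100 * (1 - 1.26 / 2.71)
Step 3: n = 100 * (1 - 0.46494)
Step 4: n = 53.5%

53.5


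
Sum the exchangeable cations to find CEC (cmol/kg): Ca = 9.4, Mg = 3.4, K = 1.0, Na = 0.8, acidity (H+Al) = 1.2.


Step 1: CEC = Ca + Mg + K + Na + (H+Al)
Step 2: CEC = 9.4 + 3.4 + 1.0 + 0.8 + 1.2
Step 3: CEC = 15.8 cmol/kg

15.8


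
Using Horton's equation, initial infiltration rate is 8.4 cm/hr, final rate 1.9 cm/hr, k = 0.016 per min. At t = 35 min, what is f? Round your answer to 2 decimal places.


Step 1: f = fc + (f0 - fc) * exp(-k * t)
Step 2: exp(-0.016 * 35) = 0.571209
Step 3: f = 1.9 + (8.4 - 1.9) * 0.571209
Step 4: f = 1.9 + 6.5 * 0.571209
Step 5: f = 5.61 cm/hr

5.61


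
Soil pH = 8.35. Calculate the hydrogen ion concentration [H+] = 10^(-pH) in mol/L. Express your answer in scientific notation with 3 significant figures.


Step 1: [H+] = 10^(-pH)
Step 2: [H+] = 10^(-8.35)
Step 3: [H+] = 4.47e-09 mol/L

4.47e-09


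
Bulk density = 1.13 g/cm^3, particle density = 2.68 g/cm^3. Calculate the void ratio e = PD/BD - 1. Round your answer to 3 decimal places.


Step 1: e = PD / BD - 1
Step 2: e = 2.68 / 1.13 - 1
Step 3: e = 2.37168 - 1
Step 4: e = 1.372

1.372


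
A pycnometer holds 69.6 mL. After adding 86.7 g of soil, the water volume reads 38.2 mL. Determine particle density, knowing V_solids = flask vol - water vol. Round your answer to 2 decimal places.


Step 1: Volume of solids = flask volume - water volume with soil
Step 2: V_solids = 69.6 - 38.2 = 31.4 mL
Step 3: Particle density = mass / V_solids = 86.7 / 31.4 = 2.76 g/cm^3

2.76


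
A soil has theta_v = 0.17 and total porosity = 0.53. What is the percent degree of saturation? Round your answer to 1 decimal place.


Step 1: S = 100 * theta_v / n
Step 2: S = 100 * 0.17 / 0.53
Step 3: S = 32.1%

32.1


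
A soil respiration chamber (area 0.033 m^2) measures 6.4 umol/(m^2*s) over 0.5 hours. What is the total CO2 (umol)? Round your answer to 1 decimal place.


Step 1: Convert time to seconds: 0.5 hr * 3600 = 1800.0 s
Step 2: Total = flux * area * time_s
Step 3: Total = 6.4 * 0.033 * 1800.0
Step 4: Total = 380.2 umol

380.2


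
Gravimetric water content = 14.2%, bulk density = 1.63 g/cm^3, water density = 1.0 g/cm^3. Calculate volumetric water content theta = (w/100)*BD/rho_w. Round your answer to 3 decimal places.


Step 1: theta = (w / 100) * BD / rho_w
Step 2: theta = (14.2 / 100) * 1.63 / 1.0
Step 3: theta = 0.142 * 1.63
Step 4: theta = 0.231

0.231


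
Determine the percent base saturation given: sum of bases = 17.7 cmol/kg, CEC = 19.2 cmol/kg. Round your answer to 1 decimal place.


Step 1: BS = 100 * (sum of bases) / CEC
Step 2: BS = 100 * 17.7 / 19.2
Step 3: BS = 92.2%

92.2


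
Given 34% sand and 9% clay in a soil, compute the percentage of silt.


Step 1: sand + silt + clay = 100%
Step 2: silt = 100 - sand - clay
Step 3: silt = 100 - 34 - 9
Step 4: silt = 57%

57


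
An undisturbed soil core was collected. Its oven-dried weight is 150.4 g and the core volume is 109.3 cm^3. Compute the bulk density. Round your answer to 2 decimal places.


Step 1: Identify the formula: BD = dry mass / volume
Step 2: Substitute values: BD = 150.4 / 109.3
Step 3: BD = 1.38 g/cm^3

1.38


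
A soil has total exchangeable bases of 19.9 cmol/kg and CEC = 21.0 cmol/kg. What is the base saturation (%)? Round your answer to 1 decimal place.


Step 1: BS = 100 * (sum of bases) / CEC
Step 2: BS = 100 * 19.9 / 21.0
Step 3: BS = 94.8%

94.8


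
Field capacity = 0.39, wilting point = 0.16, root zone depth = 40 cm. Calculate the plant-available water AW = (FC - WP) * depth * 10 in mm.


Step 1: Available water = (FC - WP) * depth * 10
Step 2: AW = (0.39 - 0.16) * 40 * 10
Step 3: AW = 0.23 * 40 * 10
Step 4: AW = 92.0 mm

92.0


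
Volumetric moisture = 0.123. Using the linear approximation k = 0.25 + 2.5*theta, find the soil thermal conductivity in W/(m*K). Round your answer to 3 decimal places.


Step 1: k = 0.25 + 2.5 * theta
Step 2: k = 0.25 + 2.5 * 0.123
Step 3: k = 0.25 + 0.308
Step 4: k = 0.558 W/(m*K)

0.558


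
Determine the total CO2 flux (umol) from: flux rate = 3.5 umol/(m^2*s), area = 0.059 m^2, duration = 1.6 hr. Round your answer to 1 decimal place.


Step 1: Convert time to seconds: 1.6 hr * 3600 = 5760.0 s
Step 2: Total = flux * area * time_s
Step 3: Total = 3.5 * 0.059 * 5760.0
Step 4: Total = 1189.4 umol

1189.4


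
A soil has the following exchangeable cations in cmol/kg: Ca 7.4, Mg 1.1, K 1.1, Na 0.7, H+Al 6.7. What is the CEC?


Step 1: CEC = Ca + Mg + K + Na + (H+Al)
Step 2: CEC = 7.4 + 1.1 + 1.1 + 0.7 + 6.7
Step 3: CEC = 17.0 cmol/kg

17.0


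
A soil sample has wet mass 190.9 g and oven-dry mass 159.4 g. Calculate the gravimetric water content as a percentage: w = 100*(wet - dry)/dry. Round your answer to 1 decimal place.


Step 1: Water mass = wet - dry = 190.9 - 159.4 = 31.5 g
Step 2: w = 100 * water mass / dry mass
Step 3: w = 100 * 31.5 / 159.4 = 19.8%

19.8


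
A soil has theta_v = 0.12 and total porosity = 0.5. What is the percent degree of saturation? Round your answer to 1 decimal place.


Step 1: S = 100 * theta_v / n
Step 2: S = 100 * 0.12 / 0.5
Step 3: S = 24.0%

24.0


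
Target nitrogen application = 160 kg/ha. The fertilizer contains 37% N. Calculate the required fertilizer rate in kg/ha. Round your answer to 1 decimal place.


Step 1: Fertilizer rate = target N / (N content / 100)
Step 2: Rate = 160 / (37 / 100)
Step 3: Rate = 160 / 0.37
Step 4: Rate = 432.4 kg/ha

432.4


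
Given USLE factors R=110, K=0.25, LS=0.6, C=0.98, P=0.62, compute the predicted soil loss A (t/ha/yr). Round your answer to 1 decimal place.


Step 1: A = R * K * LS * C * P
Step 2: R * K = 110 * 0.25 = 27.5
Step 3: (R*K) * LS = 27.5 * 0.6 = 16.5
Step 4: * C * P = 16.5 * 0.98 * 0.62 = 10.0
Step 5: A = 10.0 t/(ha*yr)

10.0


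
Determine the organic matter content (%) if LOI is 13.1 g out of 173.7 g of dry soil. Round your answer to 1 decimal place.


Step 1: OM% = 100 * LOI / sample mass
Step 2: OM = 100 * 13.1 / 173.7
Step 3: OM = 7.5%

7.5


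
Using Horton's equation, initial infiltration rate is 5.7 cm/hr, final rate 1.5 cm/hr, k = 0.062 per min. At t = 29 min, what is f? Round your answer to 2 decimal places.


Step 1: f = fc + (f0 - fc) * exp(-k * t)
Step 2: exp(-0.062 * 29) = 0.16563
Step 3: f = 1.5 + (5.7 - 1.5) * 0.16563
Step 4: f = 1.5 + 4.2 * 0.16563
Step 5: f = 2.2 cm/hr

2.2


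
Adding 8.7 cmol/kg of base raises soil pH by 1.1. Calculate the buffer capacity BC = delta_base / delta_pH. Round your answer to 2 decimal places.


Step 1: BC = change in base / change in pH
Step 2: BC = 8.7 / 1.1
Step 3: BC = 7.91 cmol/(kg*pH unit)

7.91


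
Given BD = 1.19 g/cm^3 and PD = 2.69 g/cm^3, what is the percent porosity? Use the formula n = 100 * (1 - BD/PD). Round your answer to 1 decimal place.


Step 1: Formula: n = 100 * (1 - BD / PD)
Step 2: n = 100 * (1 - 1.19 / 2.69)
Step 3: n = 100 * (1 - 0.44238)
Step 4: n = 55.8%

55.8


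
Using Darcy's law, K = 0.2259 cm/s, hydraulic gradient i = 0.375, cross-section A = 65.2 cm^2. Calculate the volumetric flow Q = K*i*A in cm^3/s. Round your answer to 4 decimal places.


Step 1: Apply Darcy's law: Q = K * i * A
Step 2: Q = 0.2259 * 0.375 * 65.2
Step 3: Q = 5.5233 cm^3/s

5.5233


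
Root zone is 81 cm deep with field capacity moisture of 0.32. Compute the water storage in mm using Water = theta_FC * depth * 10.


Step 1: Water (mm) = theta_FC * depth (cm) * 10
Step 2: Water = 0.32 * 81 * 10
Step 3: Water = 259.2 mm

259.2


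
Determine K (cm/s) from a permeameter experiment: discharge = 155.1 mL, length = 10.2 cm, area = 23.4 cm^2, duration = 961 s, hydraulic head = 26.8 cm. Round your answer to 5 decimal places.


Step 1: K = Q * L / (A * t * h)
Step 2: Numerator = 155.1 * 10.2 = 1582.02
Step 3: Denominator = 23.4 * 961 * 26.8 = 602662.32
Step 4: K = 1582.02 / 602662.32 = 0.00263 cm/s

0.00263


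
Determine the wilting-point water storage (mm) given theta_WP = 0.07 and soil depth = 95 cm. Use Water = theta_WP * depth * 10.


Step 1: Water (mm) = theta_WP * depth * 10
Step 2: Water = 0.07 * 95 * 10
Step 3: Water = 66.5 mm

66.5


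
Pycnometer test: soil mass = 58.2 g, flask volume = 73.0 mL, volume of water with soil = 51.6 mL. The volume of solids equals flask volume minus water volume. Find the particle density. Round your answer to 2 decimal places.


Step 1: Volume of solids = flask volume - water volume with soil
Step 2: V_solids = 73.0 - 51.6 = 21.4 mL
Step 3: Particle density = mass / V_solids = 58.2 / 21.4 = 2.72 g/cm^3

2.72


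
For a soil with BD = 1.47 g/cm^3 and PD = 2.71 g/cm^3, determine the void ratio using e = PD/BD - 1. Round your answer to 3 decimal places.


Step 1: e = PD / BD - 1
Step 2: e = 2.71 / 1.47 - 1
Step 3: e = 1.84354 - 1
Step 4: e = 0.844

0.844


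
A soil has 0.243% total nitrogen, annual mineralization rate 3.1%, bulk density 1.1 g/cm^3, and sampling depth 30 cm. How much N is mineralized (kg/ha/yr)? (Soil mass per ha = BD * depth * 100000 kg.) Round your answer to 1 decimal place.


Step 1: Soil mass per ha = BD * depth * 100000 = 1.1 * 30 * 100000 = 3300000 kg
Step 2: Total N pool = soil mass * N%/100 = 3300000 * 0.243/100 = 8019.0 kg/ha
Step 3: N mineralized = N pool * rate%/100 = 8019.0 * 3.1/100 = 248.6 kg/ha/yr

248.6


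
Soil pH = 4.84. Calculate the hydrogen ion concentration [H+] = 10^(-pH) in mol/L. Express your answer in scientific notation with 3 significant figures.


Step 1: [H+] = 10^(-pH)
Step 2: [H+] = 10^(-4.84)
Step 3: [H+] = 1.45e-05 mol/L

1.45e-05


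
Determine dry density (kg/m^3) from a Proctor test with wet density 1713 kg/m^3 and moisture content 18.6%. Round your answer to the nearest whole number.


Step 1: Dry density = wet density / (1 + w/100)
Step 2: Dry density = 1713 / (1 + 18.6/100)
Step 3: Dry density = 1713 / 1.186
Step 4: Dry density = 1444 kg/m^3

1444


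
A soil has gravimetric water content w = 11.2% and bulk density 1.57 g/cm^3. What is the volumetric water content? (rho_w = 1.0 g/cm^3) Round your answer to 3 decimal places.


Step 1: theta = (w / 100) * BD / rho_w
Step 2: theta = (11.2 / 100) * 1.57 / 1.0
Step 3: theta = 0.112 * 1.57
Step 4: theta = 0.176

0.176


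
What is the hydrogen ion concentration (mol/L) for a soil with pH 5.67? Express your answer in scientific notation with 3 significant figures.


Step 1: [H+] = 10^(-pH)
Step 2: [H+] = 10^(-5.67)
Step 3: [H+] = 2.14e-06 mol/L

2.14e-06


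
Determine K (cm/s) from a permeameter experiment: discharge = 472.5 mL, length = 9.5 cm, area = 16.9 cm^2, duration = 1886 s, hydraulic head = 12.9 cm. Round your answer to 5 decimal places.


Step 1: K = Q * L / (A * t * h)
Step 2: Numerator = 472.5 * 9.5 = 4488.75
Step 3: Denominator = 16.9 * 1886 * 12.9 = 411166.86
Step 4: K = 4488.75 / 411166.86 = 0.01092 cm/s

0.01092


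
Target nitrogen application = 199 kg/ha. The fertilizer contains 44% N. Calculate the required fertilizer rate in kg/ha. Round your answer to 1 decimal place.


Step 1: Fertilizer rate = target N / (N content / 100)
Step 2: Rate = 199 / (44 / 100)
Step 3: Rate = 199 / 0.44
Step 4: Rate = 452.3 kg/ha

452.3


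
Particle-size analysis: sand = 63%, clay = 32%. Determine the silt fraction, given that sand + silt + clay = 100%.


Step 1: sand + silt + clay = 100%
Step 2: silt = 100 - sand - clay
Step 3: silt = 100 - 63 - 32
Step 4: silt = 5%

5


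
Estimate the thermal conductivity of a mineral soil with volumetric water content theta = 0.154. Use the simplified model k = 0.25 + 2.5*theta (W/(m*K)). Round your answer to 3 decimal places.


Step 1: k = 0.25 + 2.5 * theta
Step 2: k = 0.25 + 2.5 * 0.154
Step 3: k = 0.25 + 0.385
Step 4: k = 0.635 W/(m*K)

0.635


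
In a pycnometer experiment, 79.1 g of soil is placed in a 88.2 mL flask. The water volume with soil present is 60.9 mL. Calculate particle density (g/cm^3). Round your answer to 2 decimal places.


Step 1: Volume of solids = flask volume - water volume with soil
Step 2: V_solids = 88.2 - 60.9 = 27.3 mL
Step 3: Particle density = mass / V_solids = 79.1 / 27.3 = 2.9 g/cm^3

2.9


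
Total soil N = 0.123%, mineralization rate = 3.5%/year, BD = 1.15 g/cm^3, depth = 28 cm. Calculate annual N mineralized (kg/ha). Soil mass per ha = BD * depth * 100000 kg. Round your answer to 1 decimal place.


Step 1: Soil mass per ha = BD * depth * 100000 = 1.15 * 28 * 100000 = 3220000 kg
Step 2: Total N pool = soil mass * N%/100 = 3220000 * 0.123/100 = 3960.6 kg/ha
Step 3: N mineralized = N pool * rate%/100 = 3960.6 * 3.5/100 = 138.6 kg/ha/yr

138.6


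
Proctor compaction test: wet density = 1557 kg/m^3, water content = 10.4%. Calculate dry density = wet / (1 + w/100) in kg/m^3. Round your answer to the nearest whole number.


Step 1: Dry density = wet density / (1 + w/100)
Step 2: Dry density = 1557 / (1 + 10.4/100)
Step 3: Dry density = 1557 / 1.104
Step 4: Dry density = 1410 kg/m^3

1410


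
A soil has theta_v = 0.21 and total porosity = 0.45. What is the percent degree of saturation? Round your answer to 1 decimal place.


Step 1: S = 100 * theta_v / n
Step 2: S = 100 * 0.21 / 0.45
Step 3: S = 46.7%

46.7


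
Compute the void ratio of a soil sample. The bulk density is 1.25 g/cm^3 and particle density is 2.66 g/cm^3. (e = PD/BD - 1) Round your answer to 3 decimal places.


Step 1: e = PD / BD - 1
Step 2: e = 2.66 / 1.25 - 1
Step 3: e = 2.128 - 1
Step 4: e = 1.128

1.128


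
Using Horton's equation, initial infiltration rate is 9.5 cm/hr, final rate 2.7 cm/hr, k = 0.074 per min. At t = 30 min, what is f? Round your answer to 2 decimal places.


Step 1: f = fc + (f0 - fc) * exp(-k * t)
Step 2: exp(-0.074 * 30) = 0.108609
Step 3: f = 2.7 + (9.5 - 2.7) * 0.108609
Step 4: f = 2.7 + 6.8 * 0.108609
Step 5: f = 3.44 cm/hr

3.44


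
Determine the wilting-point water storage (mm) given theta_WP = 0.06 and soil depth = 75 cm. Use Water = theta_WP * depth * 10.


Step 1: Water (mm) = theta_WP * depth * 10
Step 2: Water = 0.06 * 75 * 10
Step 3: Water = 45.0 mm

45.0


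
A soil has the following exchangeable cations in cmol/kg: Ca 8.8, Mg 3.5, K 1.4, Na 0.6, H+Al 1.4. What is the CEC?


Step 1: CEC = Ca + Mg + K + Na + (H+Al)
Step 2: CEC = 8.8 + 3.5 + 1.4 + 0.6 + 1.4
Step 3: CEC = 15.7 cmol/kg

15.7


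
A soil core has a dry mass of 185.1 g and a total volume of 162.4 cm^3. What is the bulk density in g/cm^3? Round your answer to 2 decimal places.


Step 1: Identify the formula: BD = dry mass / volume
Step 2: Substitute values: BD = 185.1 / 162.4
Step 3: BD = 1.14 g/cm^3

1.14


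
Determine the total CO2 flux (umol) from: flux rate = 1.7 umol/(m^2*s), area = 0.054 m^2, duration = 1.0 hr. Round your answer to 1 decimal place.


Step 1: Convert time to seconds: 1.0 hr * 3600 = 3600.0 s
Step 2: Total = flux * area * time_s
Step 3: Total = 1.7 * 0.054 * 3600.0
Step 4: Total = 330.5 umol

330.5


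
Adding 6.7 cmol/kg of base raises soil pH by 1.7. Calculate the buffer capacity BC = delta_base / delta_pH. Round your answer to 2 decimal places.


Step 1: BC = change in base / change in pH
Step 2: BC = 6.7 / 1.7
Step 3: BC = 3.94 cmol/(kg*pH unit)

3.94


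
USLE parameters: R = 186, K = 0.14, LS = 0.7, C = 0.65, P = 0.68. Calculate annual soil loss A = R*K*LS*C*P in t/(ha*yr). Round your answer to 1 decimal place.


Step 1: A = R * K * LS * C * P
Step 2: R * K = 186 * 0.14 = 26.04
Step 3: (R*K) * LS = 26.04 * 0.7 = 18.228
Step 4: * C * P = 18.228 * 0.65 * 0.68 = 8.1
Step 5: A = 8.1 t/(ha*yr)

8.1


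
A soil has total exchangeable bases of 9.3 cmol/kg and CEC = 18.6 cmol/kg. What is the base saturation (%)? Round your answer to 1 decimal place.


Step 1: BS = 100 * (sum of bases) / CEC
Step 2: BS = 100 * 9.3 / 18.6
Step 3: BS = 50.0%

50.0


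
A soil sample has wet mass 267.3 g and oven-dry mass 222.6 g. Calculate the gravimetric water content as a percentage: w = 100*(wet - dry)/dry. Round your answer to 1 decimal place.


Step 1: Water mass = wet - dry = 267.3 - 222.6 = 44.7 g
Step 2: w = 100 * water mass / dry mass
Step 3: w = 100 * 44.7 / 222.6 = 20.1%

20.1


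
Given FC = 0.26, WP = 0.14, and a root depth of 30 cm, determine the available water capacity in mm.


Step 1: Available water = (FC - WP) * depth * 10
Step 2: AW = (0.26 - 0.14) * 30 * 10
Step 3: AW = 0.12 * 30 * 10
Step 4: AW = 36.0 mm

36.0


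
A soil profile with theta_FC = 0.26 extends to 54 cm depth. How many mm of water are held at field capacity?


Step 1: Water (mm) = theta_FC * depth (cm) * 10
Step 2: Water = 0.26 * 54 * 10
Step 3: Water = 140.4 mm

140.4


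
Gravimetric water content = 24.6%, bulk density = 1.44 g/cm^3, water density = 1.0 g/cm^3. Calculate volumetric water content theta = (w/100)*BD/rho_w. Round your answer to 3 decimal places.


Step 1: theta = (w / 100) * BD / rho_w
Step 2: theta = (24.6 / 100) * 1.44 / 1.0
Step 3: theta = 0.246 * 1.44
Step 4: theta = 0.354

0.354


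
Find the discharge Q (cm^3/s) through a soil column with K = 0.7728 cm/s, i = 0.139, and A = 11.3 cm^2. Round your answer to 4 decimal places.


Step 1: Apply Darcy's law: Q = K * i * A
Step 2: Q = 0.7728 * 0.139 * 11.3
Step 3: Q = 1.2138 cm^3/s

1.2138


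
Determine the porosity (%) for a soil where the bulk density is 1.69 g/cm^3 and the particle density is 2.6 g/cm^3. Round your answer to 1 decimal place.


Step 1: Formula: n = 100 * (1 - BD / PD)
Step 2: n = 100 * (1 - 1.69 / 2.6)
Step 3: n = 100 * (1 - 0.65)
Step 4: n = 35.0%

35.0


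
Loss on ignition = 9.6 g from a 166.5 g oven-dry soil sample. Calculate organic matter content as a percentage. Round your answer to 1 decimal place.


Step 1: OM% = 100 * LOI / sample mass
Step 2: OM = 100 * 9.6 / 166.5
Step 3: OM = 5.8%

5.8


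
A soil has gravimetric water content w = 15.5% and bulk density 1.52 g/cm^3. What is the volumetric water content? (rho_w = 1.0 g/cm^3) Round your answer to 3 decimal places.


Step 1: theta = (w / 100) * BD / rho_w
Step 2: theta = (15.5 / 100) * 1.52 / 1.0
Step 3: theta = 0.155 * 1.52
Step 4: theta = 0.236

0.236


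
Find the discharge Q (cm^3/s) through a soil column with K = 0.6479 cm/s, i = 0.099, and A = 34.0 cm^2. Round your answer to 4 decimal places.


Step 1: Apply Darcy's law: Q = K * i * A
Step 2: Q = 0.6479 * 0.099 * 34.0
Step 3: Q = 2.1808 cm^3/s

2.1808


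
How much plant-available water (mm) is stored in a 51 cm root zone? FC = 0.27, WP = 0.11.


Step 1: Available water = (FC - WP) * depth * 10
Step 2: AW = (0.27 - 0.11) * 51 * 10
Step 3: AW = 0.16 * 51 * 10
Step 4: AW = 81.6 mm

81.6


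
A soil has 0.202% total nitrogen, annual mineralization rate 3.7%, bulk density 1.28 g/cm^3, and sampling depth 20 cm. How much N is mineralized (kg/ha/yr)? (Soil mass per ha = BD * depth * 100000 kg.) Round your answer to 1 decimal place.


Step 1: Soil mass per ha = BD * depth * 100000 = 1.28 * 20 * 100000 = 2560000 kg
Step 2: Total N pool = soil mass * N%/100 = 2560000 * 0.202/100 = 5171.2 kg/ha
Step 3: N mineralized = N pool * rate%/100 = 5171.2 * 3.7/100 = 191.3 kg/ha/yr

191.3


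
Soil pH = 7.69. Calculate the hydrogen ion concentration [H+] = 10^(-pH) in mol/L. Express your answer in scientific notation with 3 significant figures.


Step 1: [H+] = 10^(-pH)
Step 2: [H+] = 10^(-7.69)
Step 3: [H+] = 2.04e-08 mol/L

2.04e-08


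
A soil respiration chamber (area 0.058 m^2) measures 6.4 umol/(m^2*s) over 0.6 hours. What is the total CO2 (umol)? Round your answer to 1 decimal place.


Step 1: Convert time to seconds: 0.6 hr * 3600 = 2160.0 s
Step 2: Total = flux * area * time_s
Step 3: Total = 6.4 * 0.058 * 2160.0
Step 4: Total = 801.8 umol

801.8


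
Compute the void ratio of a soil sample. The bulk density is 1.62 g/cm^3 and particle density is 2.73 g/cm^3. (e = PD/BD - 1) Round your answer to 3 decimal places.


Step 1: e = PD / BD - 1
Step 2: e = 2.73 / 1.62 - 1
Step 3: e = 1.68519 - 1
Step 4: e = 0.685

0.685


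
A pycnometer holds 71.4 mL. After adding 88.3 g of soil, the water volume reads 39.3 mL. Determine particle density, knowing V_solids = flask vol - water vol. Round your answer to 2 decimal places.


Step 1: Volume of solids = flask volume - water volume with soil
Step 2: V_solids = 71.4 - 39.3 = 32.1 mL
Step 3: Particle density = mass / V_solids = 88.3 / 32.1 = 2.75 g/cm^3

2.75


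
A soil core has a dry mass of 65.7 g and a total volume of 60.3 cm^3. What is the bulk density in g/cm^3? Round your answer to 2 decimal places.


Step 1: Identify the formula: BD = dry mass / volume
Step 2: Substitute values: BD = 65.7 / 60.3
Step 3: BD = 1.09 g/cm^3

1.09


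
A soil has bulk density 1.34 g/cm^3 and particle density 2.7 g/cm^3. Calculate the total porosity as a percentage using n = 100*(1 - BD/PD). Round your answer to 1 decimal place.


Step 1: Formula: n = 100 * (1 - BD / PD)
Step 2: n = 100 * (1 - 1.34 / 2.7)
Step 3: n = 100 * (1 - 0.4963)
Step 4: n = 50.4%

50.4


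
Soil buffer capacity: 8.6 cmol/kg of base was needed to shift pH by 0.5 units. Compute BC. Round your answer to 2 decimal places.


Step 1: BC = change in base / change in pH
Step 2: BC = 8.6 / 0.5
Step 3: BC = 17.2 cmol/(kg*pH unit)

17.2


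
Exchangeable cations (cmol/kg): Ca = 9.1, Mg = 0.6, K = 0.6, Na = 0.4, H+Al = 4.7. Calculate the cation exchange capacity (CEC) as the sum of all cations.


Step 1: CEC = Ca + Mg + K + Na + (H+Al)
Step 2: CEC = 9.1 + 0.6 + 0.6 + 0.4 + 4.7
Step 3: CEC = 15.4 cmol/kg

15.4


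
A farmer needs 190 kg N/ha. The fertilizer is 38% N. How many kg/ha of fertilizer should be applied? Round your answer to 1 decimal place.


Step 1: Fertilizer rate = target N / (N content / 100)
Step 2: Rate = 190 / (38 / 100)
Step 3: Rate = 190 / 0.38
Step 4: Rate = 500.0 kg/ha

500.0


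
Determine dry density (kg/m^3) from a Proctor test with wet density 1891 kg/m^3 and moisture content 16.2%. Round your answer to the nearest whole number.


Step 1: Dry density = wet density / (1 + w/100)
Step 2: Dry density = 1891 / (1 + 16.2/100)
Step 3: Dry density = 1891 / 1.162
Step 4: Dry density = 1627 kg/m^3

1627


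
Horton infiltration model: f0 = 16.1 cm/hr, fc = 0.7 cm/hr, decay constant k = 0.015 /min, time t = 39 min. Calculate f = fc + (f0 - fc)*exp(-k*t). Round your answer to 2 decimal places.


Step 1: f = fc + (f0 - fc) * exp(-k * t)
Step 2: exp(-0.015 * 39) = 0.557106
Step 3: f = 0.7 + (16.1 - 0.7) * 0.557106
Step 4: f = 0.7 + 15.4 * 0.557106
Step 5: f = 9.28 cm/hr

9.28


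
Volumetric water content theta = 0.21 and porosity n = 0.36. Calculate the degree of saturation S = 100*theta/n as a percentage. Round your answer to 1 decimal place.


Step 1: S = 100 * theta_v / n
Step 2: S = 100 * 0.21 / 0.36
Step 3: S = 58.3%

58.3


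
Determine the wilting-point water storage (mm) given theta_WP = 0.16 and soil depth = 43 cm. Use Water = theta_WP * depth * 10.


Step 1: Water (mm) = theta_WP * depth * 10
Step 2: Water = 0.16 * 43 * 10
Step 3: Water = 68.8 mm

68.8


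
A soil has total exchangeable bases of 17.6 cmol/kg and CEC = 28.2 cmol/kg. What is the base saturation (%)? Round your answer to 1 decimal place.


Step 1: BS = 100 * (sum of bases) / CEC
Step 2: BS = 100 * 17.6 / 28.2
Step 3: BS = 62.4%

62.4


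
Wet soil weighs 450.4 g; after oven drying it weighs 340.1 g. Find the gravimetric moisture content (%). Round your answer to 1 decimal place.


Step 1: Water mass = wet - dry = 450.4 - 340.1 = 110.3 g
Step 2: w = 100 * water mass / dry mass
Step 3: w = 100 * 110.3 / 340.1 = 32.4%

32.4


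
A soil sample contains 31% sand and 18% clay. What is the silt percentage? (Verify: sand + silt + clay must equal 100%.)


Step 1: sand + silt + clay = 100%
Step 2: silt = 100 - sand - clay
Step 3: silt = 100 - 31 - 18
Step 4: silt = 51%

51


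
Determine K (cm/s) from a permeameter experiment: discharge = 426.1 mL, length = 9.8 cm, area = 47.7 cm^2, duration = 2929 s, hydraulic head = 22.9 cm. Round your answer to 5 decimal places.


Step 1: K = Q * L / (A * t * h)
Step 2: Numerator = 426.1 * 9.8 = 4175.78
Step 3: Denominator = 47.7 * 2929 * 22.9 = 3199434.57
Step 4: K = 4175.78 / 3199434.57 = 0.00131 cm/s

0.00131


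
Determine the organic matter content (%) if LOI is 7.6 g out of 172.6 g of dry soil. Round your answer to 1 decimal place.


Step 1: OM% = 100 * LOI / sample mass
Step 2: OM = 100 * 7.6 / 172.6
Step 3: OM = 4.4%

4.4


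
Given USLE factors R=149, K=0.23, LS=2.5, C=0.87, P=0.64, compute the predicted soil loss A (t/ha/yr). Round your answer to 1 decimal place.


Step 1: A = R * K * LS * C * P
Step 2: R * K = 149 * 0.23 = 34.27
Step 3: (R*K) * LS = 34.27 * 2.5 = 85.675
Step 4: * C * P = 85.675 * 0.87 * 0.64 = 47.7
Step 5: A = 47.7 t/(ha*yr)

47.7


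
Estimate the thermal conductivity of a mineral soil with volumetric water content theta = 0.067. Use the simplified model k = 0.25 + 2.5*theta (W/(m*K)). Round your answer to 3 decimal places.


Step 1: k = 0.25 + 2.5 * theta
Step 2: k = 0.25 + 2.5 * 0.067
Step 3: k = 0.25 + 0.168
Step 4: k = 0.418 W/(m*K)

0.418


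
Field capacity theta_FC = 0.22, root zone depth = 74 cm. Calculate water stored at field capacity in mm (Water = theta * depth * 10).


Step 1: Water (mm) = theta_FC * depth (cm) * 10
Step 2: Water = 0.22 * 74 * 10
Step 3: Water = 162.8 mm

162.8


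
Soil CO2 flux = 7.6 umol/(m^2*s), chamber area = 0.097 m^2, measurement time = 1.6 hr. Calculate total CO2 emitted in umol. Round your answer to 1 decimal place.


Step 1: Convert time to seconds: 1.6 hr * 3600 = 5760.0 s
Step 2: Total = flux * area * time_s
Step 3: Total = 7.6 * 0.097 * 5760.0
Step 4: Total = 4246.3 umol

4246.3


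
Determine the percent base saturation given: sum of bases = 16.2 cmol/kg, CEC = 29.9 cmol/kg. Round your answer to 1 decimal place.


Step 1: BS = 100 * (sum of bases) / CEC
Step 2: BS = 100 * 16.2 / 29.9
Step 3: BS = 54.2%

54.2


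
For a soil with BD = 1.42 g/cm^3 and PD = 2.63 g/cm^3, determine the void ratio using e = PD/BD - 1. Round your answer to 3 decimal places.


Step 1: e = PD / BD - 1
Step 2: e = 2.63 / 1.42 - 1
Step 3: e = 1.85211 - 1
Step 4: e = 0.852

0.852


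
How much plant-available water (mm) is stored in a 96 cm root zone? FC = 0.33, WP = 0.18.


Step 1: Available water = (FC - WP) * depth * 10
Step 2: AW = (0.33 - 0.18) * 96 * 10
Step 3: AW = 0.15 * 96 * 10
Step 4: AW = 144.0 mm

144.0


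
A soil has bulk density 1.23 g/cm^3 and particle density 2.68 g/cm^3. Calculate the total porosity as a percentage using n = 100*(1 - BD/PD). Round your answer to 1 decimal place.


Step 1: Formula: n = 100 * (1 - BD / PD)
Step 2: n = 100 * (1 - 1.23 / 2.68)
Step 3: n = 100 * (1 - 0.45896)
Step 4: n = 54.1%

54.1


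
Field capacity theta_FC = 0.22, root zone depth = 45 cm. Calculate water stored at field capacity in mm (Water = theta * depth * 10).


Step 1: Water (mm) = theta_FC * depth (cm) * 10
Step 2: Water = 0.22 * 45 * 10
Step 3: Water = 99.0 mm

99.0


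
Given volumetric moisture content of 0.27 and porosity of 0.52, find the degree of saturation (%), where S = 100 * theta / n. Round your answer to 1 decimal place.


Step 1: S = 100 * theta_v / n
Step 2: S = 100 * 0.27 / 0.52
Step 3: S = 51.9%

51.9


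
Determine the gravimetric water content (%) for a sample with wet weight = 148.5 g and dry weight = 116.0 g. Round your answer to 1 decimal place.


Step 1: Water mass = wet - dry = 148.5 - 116.0 = 32.5 g
Step 2: w = 100 * water mass / dry mass
Step 3: w = 100 * 32.5 / 116.0 = 28.0%

28.0


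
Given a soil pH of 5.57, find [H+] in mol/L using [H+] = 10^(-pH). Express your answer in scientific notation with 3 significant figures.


Step 1: [H+] = 10^(-pH)
Step 2: [H+] = 10^(-5.57)
Step 3: [H+] = 2.69e-06 mol/L

2.69e-06


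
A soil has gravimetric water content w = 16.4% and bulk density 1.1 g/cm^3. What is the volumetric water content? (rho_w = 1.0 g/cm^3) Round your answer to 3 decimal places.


Step 1: theta = (w / 100) * BD / rho_w
Step 2: theta = (16.4 / 100) * 1.1 / 1.0
Step 3: theta = 0.164 * 1.1
Step 4: theta = 0.18

0.18


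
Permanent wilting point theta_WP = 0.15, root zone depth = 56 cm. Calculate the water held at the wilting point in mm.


Step 1: Water (mm) = theta_WP * depth * 10
Step 2: Water = 0.15 * 56 * 10
Step 3: Water = 84.0 mm

84.0


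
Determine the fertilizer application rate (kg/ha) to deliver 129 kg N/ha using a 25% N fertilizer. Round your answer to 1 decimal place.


Step 1: Fertilizer rate = target N / (N content / 100)
Step 2: Rate = 129 / (25 / 100)
Step 3: Rate = 129 / 0.25
Step 4: Rate = 516.0 kg/ha

516.0


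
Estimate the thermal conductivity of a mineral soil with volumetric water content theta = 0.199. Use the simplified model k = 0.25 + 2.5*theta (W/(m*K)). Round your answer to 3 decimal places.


Step 1: k = 0.25 + 2.5 * theta
Step 2: k = 0.25 + 2.5 * 0.199
Step 3: k = 0.25 + 0.498
Step 4: k = 0.748 W/(m*K)

0.748


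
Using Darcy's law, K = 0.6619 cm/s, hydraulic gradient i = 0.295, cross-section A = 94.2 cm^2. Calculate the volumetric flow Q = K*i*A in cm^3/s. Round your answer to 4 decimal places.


Step 1: Apply Darcy's law: Q = K * i * A
Step 2: Q = 0.6619 * 0.295 * 94.2
Step 3: Q = 18.3935 cm^3/s

18.3935


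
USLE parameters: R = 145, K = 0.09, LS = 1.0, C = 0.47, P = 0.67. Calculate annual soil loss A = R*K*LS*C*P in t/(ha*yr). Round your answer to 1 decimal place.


Step 1: A = R * K * LS * C * P
Step 2: R * K = 145 * 0.09 = 13.05
Step 3: (R*K) * LS = 13.05 * 1.0 = 13.05
Step 4: * C * P = 13.05 * 0.47 * 0.67 = 4.1
Step 5: A = 4.1 t/(ha*yr)

4.1


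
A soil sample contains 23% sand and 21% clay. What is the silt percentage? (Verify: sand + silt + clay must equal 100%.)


Step 1: sand + silt + clay = 100%
Step 2: silt = 100 - sand - clay
Step 3: silt = 100 - 23 - 21
Step 4: silt = 56%

56


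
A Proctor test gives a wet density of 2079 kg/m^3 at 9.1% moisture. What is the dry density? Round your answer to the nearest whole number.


Step 1: Dry density = wet density / (1 + w/100)
Step 2: Dry density = 2079 / (1 + 9.1/100)
Step 3: Dry density = 2079 / 1.091
Step 4: Dry density = 1906 kg/m^3

1906


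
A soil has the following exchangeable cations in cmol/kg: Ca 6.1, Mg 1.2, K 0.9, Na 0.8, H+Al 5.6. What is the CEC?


Step 1: CEC = Ca + Mg + K + Na + (H+Al)
Step 2: CEC = 6.1 + 1.2 + 0.9 + 0.8 + 5.6
Step 3: CEC = 14.6 cmol/kg

14.6


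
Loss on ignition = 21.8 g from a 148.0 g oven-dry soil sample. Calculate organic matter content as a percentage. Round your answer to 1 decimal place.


Step 1: OM% = 100 * LOI / sample mass
Step 2: OM = 100 * 21.8 / 148.0
Step 3: OM = 14.7%

14.7


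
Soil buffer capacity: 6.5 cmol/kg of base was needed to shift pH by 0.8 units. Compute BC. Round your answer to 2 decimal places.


Step 1: BC = change in base / change in pH
Step 2: BC = 6.5 / 0.8
Step 3: BC = 8.13 cmol/(kg*pH unit)

8.13


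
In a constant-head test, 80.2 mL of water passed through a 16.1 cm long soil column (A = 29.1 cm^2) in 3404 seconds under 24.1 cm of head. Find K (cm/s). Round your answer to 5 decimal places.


Step 1: K = Q * L / (A * t * h)
Step 2: Numerator = 80.2 * 16.1 = 1291.22
Step 3: Denominator = 29.1 * 3404 * 24.1 = 2387259.24
Step 4: K = 1291.22 / 2387259.24 = 0.00054 cm/s

0.00054


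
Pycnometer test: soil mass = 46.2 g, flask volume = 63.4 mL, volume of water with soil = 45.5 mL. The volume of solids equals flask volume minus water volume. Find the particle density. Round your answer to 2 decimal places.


Step 1: Volume of solids = flask volume - water volume with soil
Step 2: V_solids = 63.4 - 45.5 = 17.9 mL
Step 3: Particle density = mass / V_solids = 46.2 / 17.9 = 2.58 g/cm^3

2.58


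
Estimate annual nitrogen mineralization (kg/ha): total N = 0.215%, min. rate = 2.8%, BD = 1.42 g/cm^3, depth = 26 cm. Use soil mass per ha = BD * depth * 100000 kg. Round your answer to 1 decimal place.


Step 1: Soil mass per ha = BD * depth * 100000 = 1.42 * 26 * 100000 = 3692000 kg
Step 2: Total N pool = soil mass * N%/100 = 3692000 * 0.215/100 = 7937.8 kg/ha
Step 3: N mineralized = N pool * rate%/100 = 7937.8 * 2.8/100 = 222.3 kg/ha/yr

222.3


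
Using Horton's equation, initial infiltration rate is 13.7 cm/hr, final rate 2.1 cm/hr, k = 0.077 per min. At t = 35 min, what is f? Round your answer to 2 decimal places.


Step 1: f = fc + (f0 - fc) * exp(-k * t)
Step 2: exp(-0.077 * 35) = 0.067542
Step 3: f = 2.1 + (13.7 - 2.1) * 0.067542
Step 4: f = 2.1 + 11.6 * 0.067542
Step 5: f = 2.88 cm/hr

2.88


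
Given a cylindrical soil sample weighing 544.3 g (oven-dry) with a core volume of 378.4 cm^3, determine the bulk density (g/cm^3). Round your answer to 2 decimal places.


Step 1: Identify the formula: BD = dry mass / volume
Step 2: Substitute values: BD = 544.3 / 378.4
Step 3: BD = 1.44 g/cm^3

1.44
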